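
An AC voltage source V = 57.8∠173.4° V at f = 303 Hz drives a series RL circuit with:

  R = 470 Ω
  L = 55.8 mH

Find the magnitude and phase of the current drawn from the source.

Step 1 — Angular frequency: ω = 2π·f = 2π·303 = 1904 rad/s.
Step 2 — Component impedances:
  R: Z = R = 470 Ω
  L: Z = jωL = j·1904·0.0558 = 0 + j106.2 Ω
Step 3 — Series combination: Z_total = R + L = 470 + j106.2 Ω = 481.9∠12.7° Ω.
Step 4 — Source phasor: V = 57.8∠173.4° V = -57.42 + j6.643 V.
Step 5 — Ohm's law: I = V / Z_total = (-57.42 + j6.643) / (470 + j106.2) = -0.1132 + j0.03972 A.
Step 6 — Convert to polar: |I| = 0.12 A, ∠I = 160.7°.

I = 0.12∠160.7° A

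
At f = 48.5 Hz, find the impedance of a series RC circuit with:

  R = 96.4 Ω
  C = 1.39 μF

Step 1 — Angular frequency: ω = 2π·f = 2π·48.5 = 304.7 rad/s.
Step 2 — Component impedances:
  R: Z = R = 96.4 Ω
  C: Z = 1/(jωC) = -j/(ω·C) = 0 - j2361 Ω
Step 3 — Series combination: Z_total = R + C = 96.4 - j2361 Ω = 2363∠-87.7° Ω.

Z = 96.4 - j2361 Ω = 2363∠-87.7° Ω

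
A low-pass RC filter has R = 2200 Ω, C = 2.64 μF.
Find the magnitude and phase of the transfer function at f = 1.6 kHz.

Step 1 — Angular frequency: ω = 2π·1600 = 1.005e+04 rad/s.
Step 2 — Transfer function: H(jω) = 1/(1 + jωRC).
Step 3 — Denominator: 1 + jωRC = 1 + j·1.005e+04·2200·2.64e-06 = 1 + j58.39.
Step 4 — H = 0.0002932 - j0.01712.
Step 5 — Magnitude: |H| = 0.01712 (-35.3 dB); phase: φ = -89.0°.

|H| = 0.01712 (-35.3 dB), φ = -89.0°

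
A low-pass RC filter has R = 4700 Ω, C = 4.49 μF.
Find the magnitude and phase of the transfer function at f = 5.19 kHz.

Step 1 — Angular frequency: ω = 2π·5190 = 3.261e+04 rad/s.
Step 2 — Transfer function: H(jω) = 1/(1 + jωRC).
Step 3 — Denominator: 1 + jωRC = 1 + j·3.261e+04·4700·4.49e-06 = 1 + j688.2.
Step 4 — H = 2.112e-06 - j0.001453.
Step 5 — Magnitude: |H| = 0.001453 (-56.8 dB); phase: φ = -89.9°.

|H| = 0.001453 (-56.8 dB), φ = -89.9°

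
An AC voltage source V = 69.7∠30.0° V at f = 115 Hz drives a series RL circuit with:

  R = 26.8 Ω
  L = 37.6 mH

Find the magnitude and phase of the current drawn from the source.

Step 1 — Angular frequency: ω = 2π·f = 2π·115 = 722.6 rad/s.
Step 2 — Component impedances:
  R: Z = R = 26.8 Ω
  L: Z = jωL = j·722.6·0.0376 = 0 + j27.17 Ω
Step 3 — Series combination: Z_total = R + L = 26.8 + j27.17 Ω = 38.16∠45.4° Ω.
Step 4 — Source phasor: V = 69.7∠30.0° V = 60.36 + j34.85 V.
Step 5 — Ohm's law: I = V / Z_total = (60.36 + j34.85) / (26.8 + j27.17) = 1.761 - j0.4847 A.
Step 6 — Convert to polar: |I| = 1.826 A, ∠I = -15.4°.

I = 1.826∠-15.4° A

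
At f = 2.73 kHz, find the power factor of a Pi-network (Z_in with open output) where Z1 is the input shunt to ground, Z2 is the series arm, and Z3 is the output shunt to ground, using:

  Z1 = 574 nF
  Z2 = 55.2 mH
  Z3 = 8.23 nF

Step 1 — Angular frequency: ω = 2π·f = 2π·2730 = 1.715e+04 rad/s.
Step 2 — Component impedances:
  Z1: Z = 1/(jωC) = -j/(ω·C) = 0 - j101.6 Ω
  Z2: Z = jωL = j·1.715e+04·0.0552 = 0 + j946.9 Ω
  Z3: Z = 1/(jωC) = -j/(ω·C) = 0 - j7084 Ω
Step 3 — With open output, the series arm Z2 and the output shunt Z3 appear in series to ground: Z2 + Z3 = 0 - j6137 Ω.
Step 4 — Parallel with input shunt Z1: Z_in = Z1 || (Z2 + Z3) = 0 - j99.91 Ω = 99.91∠-90.0° Ω.
Step 5 — Power factor: PF = cos(φ) = Re(Z)/|Z| = 0/99.91 = 0.
Step 6 — Type: Im(Z) = -99.91 ⇒ leading (phase φ = -90.0°).

PF = 0 (leading, φ = -90.0°)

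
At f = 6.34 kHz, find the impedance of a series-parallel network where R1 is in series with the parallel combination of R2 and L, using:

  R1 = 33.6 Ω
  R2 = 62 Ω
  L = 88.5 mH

Step 1 — Angular frequency: ω = 2π·f = 2π·6340 = 3.984e+04 rad/s.
Step 2 — Component impedances:
  R1: Z = R = 33.6 Ω
  R2: Z = R = 62 Ω
  L: Z = jωL = j·3.984e+04·0.0885 = 0 + j3525 Ω
Step 3 — Parallel branch: R2 || L = 1/(1/R2 + 1/L) = 61.98 + j1.09 Ω.
Step 4 — Series with R1: Z_total = R1 + (R2 || L) = 95.58 + j1.09 Ω = 95.59∠0.7° Ω.

Z = 95.58 + j1.09 Ω = 95.59∠0.7° Ω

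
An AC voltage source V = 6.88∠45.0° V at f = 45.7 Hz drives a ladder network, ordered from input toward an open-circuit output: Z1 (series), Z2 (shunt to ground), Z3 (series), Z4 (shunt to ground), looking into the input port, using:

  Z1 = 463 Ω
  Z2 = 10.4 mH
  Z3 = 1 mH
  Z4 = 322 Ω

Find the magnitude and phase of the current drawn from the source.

Step 1 — Angular frequency: ω = 2π·f = 2π·45.7 = 287.1 rad/s.
Step 2 — Component impedances:
  Z1: Z = R = 463 Ω
  Z2: Z = jωL = j·287.1·0.0104 = 0 + j2.986 Ω
  Z3: Z = jωL = j·287.1·0.001 = 0 + j0.2871 Ω
  Z4: Z = R = 322 Ω
Step 3 — Ladder network (open output): work backward from the far end, alternating series and parallel combinations. Z_in = 463 + j2.986 Ω = 463∠0.4° Ω.
Step 4 — Source phasor: V = 6.88∠45.0° V = 4.865 + j4.865 V.
Step 5 — Ohm's law: I = V / Z_total = (4.865 + j4.865) / (463 + j2.986) = 0.01057 + j0.01044 A.
Step 6 — Convert to polar: |I| = 0.01486 A, ∠I = 44.6°.

I = 0.01486∠44.6° A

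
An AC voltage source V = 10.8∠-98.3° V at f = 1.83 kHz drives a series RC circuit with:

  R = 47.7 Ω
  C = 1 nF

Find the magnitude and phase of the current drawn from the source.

Step 1 — Angular frequency: ω = 2π·f = 2π·1830 = 1.15e+04 rad/s.
Step 2 — Component impedances:
  R: Z = R = 47.7 Ω
  C: Z = 1/(jωC) = -j/(ω·C) = 0 - j8.697e+04 Ω
Step 3 — Series combination: Z_total = R + C = 47.7 - j8.697e+04 Ω = 8.697e+04∠-90.0° Ω.
Step 4 — Source phasor: V = 10.8∠-98.3° V = -1.559 - j10.69 V.
Step 5 — Ohm's law: I = V / Z_total = (-1.559 - j10.69) / (47.7 - j8.697e+04) = 0.0001229 - j1.799e-05 A.
Step 6 — Convert to polar: |I| = 0.0001242 A, ∠I = -8.3°.

I = 0.0001242∠-8.3° A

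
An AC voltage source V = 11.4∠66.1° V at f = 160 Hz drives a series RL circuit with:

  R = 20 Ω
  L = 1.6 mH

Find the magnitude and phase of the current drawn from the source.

Step 1 — Angular frequency: ω = 2π·f = 2π·160 = 1005 rad/s.
Step 2 — Component impedances:
  R: Z = R = 20 Ω
  L: Z = jωL = j·1005·0.0016 = 0 + j1.608 Ω
Step 3 — Series combination: Z_total = R + L = 20 + j1.608 Ω = 20.06∠4.6° Ω.
Step 4 — Source phasor: V = 11.4∠66.1° V = 4.619 + j10.42 V.
Step 5 — Ohm's law: I = V / Z_total = (4.619 + j10.42) / (20 + j1.608) = 0.2711 + j0.4993 A.
Step 6 — Convert to polar: |I| = 0.5682 A, ∠I = 61.5°.

I = 0.5682∠61.5° A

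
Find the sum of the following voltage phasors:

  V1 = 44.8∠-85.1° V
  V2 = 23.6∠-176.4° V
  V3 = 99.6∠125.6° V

Step 1 — Convert each phasor to rectangular form:
  V1 = 44.8·(cos(-85.1°) + j·sin(-85.1°)) = 3.827 - j44.64 V
  V2 = 23.6·(cos(-176.4°) + j·sin(-176.4°)) = -23.55 - j1.482 V
  V3 = 99.6·(cos(125.6°) + j·sin(125.6°)) = -57.98 + j80.98 V
Step 2 — Sum components: V_total = -77.71 + j34.87 V.
Step 3 — Convert to polar: |V_total| = 85.17 V, ∠V_total = 155.8°.

V_total = 85.17∠155.8° V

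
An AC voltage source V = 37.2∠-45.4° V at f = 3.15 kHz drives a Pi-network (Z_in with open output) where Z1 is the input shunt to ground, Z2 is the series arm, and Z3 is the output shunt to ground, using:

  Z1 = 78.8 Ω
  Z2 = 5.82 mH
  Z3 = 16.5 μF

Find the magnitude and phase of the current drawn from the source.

Step 1 — Angular frequency: ω = 2π·f = 2π·3150 = 1.979e+04 rad/s.
Step 2 — Component impedances:
  Z1: Z = R = 78.8 Ω
  Z2: Z = jωL = j·1.979e+04·0.00582 = 0 + j115.2 Ω
  Z3: Z = 1/(jωC) = -j/(ω·C) = 0 - j3.062 Ω
Step 3 — With open output, the series arm Z2 and the output shunt Z3 appear in series to ground: Z2 + Z3 = 0 + j112.1 Ω.
Step 4 — Parallel with input shunt Z1: Z_in = Z1 || (Z2 + Z3) = 52.75 + j37.07 Ω = 64.47∠35.1° Ω.
Step 5 — Source phasor: V = 37.2∠-45.4° V = 26.12 - j26.49 V.
Step 6 — Ohm's law: I = V / Z_total = (26.12 - j26.49) / (52.75 + j37.07) = 0.09525 - j0.5691 A.
Step 7 — Convert to polar: |I| = 0.577 A, ∠I = -80.5°.

I = 0.577∠-80.5° A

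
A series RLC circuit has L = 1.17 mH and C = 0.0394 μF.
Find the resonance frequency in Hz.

Step 1 — Resonance condition Im(Z)=0 gives ω₀ = 1/√(LC).
Step 2 — ω₀ = 1/√(0.00117·3.94e-08) = 1.473e+05 rad/s.
Step 3 — f₀ = ω₀/(2π) = 2.344e+04 Hz.

f₀ = 2.344e+04 Hz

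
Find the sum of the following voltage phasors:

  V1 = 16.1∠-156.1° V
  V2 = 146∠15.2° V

Step 1 — Convert each phasor to rectangular form:
  V1 = 16.1·(cos(-156.1°) + j·sin(-156.1°)) = -14.72 - j6.523 V
  V2 = 146·(cos(15.2°) + j·sin(15.2°)) = 140.9 + j38.28 V
Step 2 — Sum components: V_total = 126.2 + j31.76 V.
Step 3 — Convert to polar: |V_total| = 130.1 V, ∠V_total = 14.1°.

V_total = 130.1∠14.1° V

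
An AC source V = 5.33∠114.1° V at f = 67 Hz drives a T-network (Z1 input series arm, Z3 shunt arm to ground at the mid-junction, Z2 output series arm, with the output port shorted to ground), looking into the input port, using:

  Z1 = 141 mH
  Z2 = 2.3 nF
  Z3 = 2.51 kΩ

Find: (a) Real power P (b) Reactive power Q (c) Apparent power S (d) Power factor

Step 1 — Angular frequency: ω = 2π·f = 2π·67 = 421 rad/s.
Step 2 — Component impedances:
  Z1: Z = jωL = j·421·0.141 = 0 + j59.36 Ω
  Z2: Z = 1/(jωC) = -j/(ω·C) = 0 - j1.033e+06 Ω
  Z3: Z = R = 2510 Ω
Step 3 — With the output port shorted to ground, the output series arm Z2 runs from the junction to ground; the shunt arm Z3 also runs from the junction to ground. They appear in parallel: Z3 || Z2 = 2510 - j6.1 Ω.
Step 4 — Series with input arm Z1: Z_in = Z1 + (Z3 || Z2) = 2510 + j53.26 Ω = 2511∠1.2° Ω.
Step 5 — Source phasor: V = 5.33∠114.1° V = -2.176 + j4.865 V.
Step 6 — Current: I = V / Z = -0.0008256 + j0.001956 A = 0.002123∠112.9° A.
Step 7 — Complex power: S = V·I* = 0.01131 + j0.00024 VA.
Step 8 — Real power: P = Re(S) = 0.01131 W.
Step 9 — Reactive power: Q = Im(S) = 0.00024 VAR.
Step 10 — Apparent power: |S| = 0.01132 VA.
Step 11 — Power factor: PF = P/|S| = 0.9998 (lagging).

(a) P = 0.01131 W  (b) Q = 0.00024 VAR  (c) S = 0.01132 VA  (d) PF = 0.9998 (lagging)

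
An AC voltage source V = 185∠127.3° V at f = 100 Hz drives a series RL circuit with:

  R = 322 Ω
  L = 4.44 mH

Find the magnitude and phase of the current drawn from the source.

Step 1 — Angular frequency: ω = 2π·f = 2π·100 = 628.3 rad/s.
Step 2 — Component impedances:
  R: Z = R = 322 Ω
  L: Z = jωL = j·628.3·0.00444 = 0 + j2.79 Ω
Step 3 — Series combination: Z_total = R + L = 322 + j2.79 Ω = 322∠0.5° Ω.
Step 4 — Source phasor: V = 185∠127.3° V = -112.1 + j147.2 V.
Step 5 — Ohm's law: I = V / Z_total = (-112.1 + j147.2) / (322 + j2.79) = -0.3442 + j0.46 A.
Step 6 — Convert to polar: |I| = 0.5745 A, ∠I = 126.8°.

I = 0.5745∠126.8° A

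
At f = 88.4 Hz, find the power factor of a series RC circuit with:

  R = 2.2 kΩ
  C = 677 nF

Step 1 — Angular frequency: ω = 2π·f = 2π·88.4 = 555.4 rad/s.
Step 2 — Component impedances:
  R: Z = R = 2200 Ω
  C: Z = 1/(jωC) = -j/(ω·C) = 0 - j2659 Ω
Step 3 — Series combination: Z_total = R + C = 2200 - j2659 Ω = 3451∠-50.4° Ω.
Step 4 — Power factor: PF = cos(φ) = Re(Z)/|Z| = 2200/3451.4 = 0.6374.
Step 5 — Type: Im(Z) = -2659 ⇒ leading (phase φ = -50.4°).

PF = 0.6374 (leading, φ = -50.4°)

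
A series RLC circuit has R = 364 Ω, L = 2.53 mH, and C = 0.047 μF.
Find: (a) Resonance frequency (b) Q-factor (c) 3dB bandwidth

Step 1 — Resonance: ω₀ = 1/√(LC) = 1/√(0.00253·4.7e-08) = 9.17e+04 rad/s.
Step 2 — f₀ = ω₀/(2π) = 1.46e+04 Hz.
Step 3 — Series Q: Q = ω₀L/R = 9.17e+04·0.00253/364 = 0.6374.
Step 4 — Bandwidth: Δω = ω₀/Q = 1.439e+05 rad/s; BW = Δω/(2π) = 2.29e+04 Hz.

(a) f₀ = 1.46e+04 Hz  (b) Q = 0.6374  (c) BW = 2.29e+04 Hz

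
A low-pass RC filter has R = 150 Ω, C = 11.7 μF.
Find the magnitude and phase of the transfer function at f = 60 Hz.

Step 1 — Angular frequency: ω = 2π·60 = 377 rad/s.
Step 2 — Transfer function: H(jω) = 1/(1 + jωRC).
Step 3 — Denominator: 1 + jωRC = 1 + j·377·150·1.17e-05 = 1 + j0.6616.
Step 4 — H = 0.6955 - j0.4602.
Step 5 — Magnitude: |H| = 0.834 (-1.6 dB); phase: φ = -33.5°.

|H| = 0.834 (-1.6 dB), φ = -33.5°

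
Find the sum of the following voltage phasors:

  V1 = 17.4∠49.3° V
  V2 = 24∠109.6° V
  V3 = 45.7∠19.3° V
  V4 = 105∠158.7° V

Step 1 — Convert each phasor to rectangular form:
  V1 = 17.4·(cos(49.3°) + j·sin(49.3°)) = 11.35 + j13.19 V
  V2 = 24·(cos(109.6°) + j·sin(109.6°)) = -8.051 + j22.61 V
  V3 = 45.7·(cos(19.3°) + j·sin(19.3°)) = 43.13 + j15.1 V
  V4 = 105·(cos(158.7°) + j·sin(158.7°)) = -97.83 + j38.14 V
Step 2 — Sum components: V_total = -51.4 + j89.05 V.
Step 3 — Convert to polar: |V_total| = 102.8 V, ∠V_total = 120.0°.

V_total = 102.8∠120.0° V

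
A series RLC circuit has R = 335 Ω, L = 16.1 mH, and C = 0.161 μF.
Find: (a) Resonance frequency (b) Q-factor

Step 1 — Resonance condition Im(Z)=0 gives ω₀ = 1/√(LC).
Step 2 — ω₀ = 1/√(0.0161·1.61e-07) = 1.964e+04 rad/s.
Step 3 — f₀ = ω₀/(2π) = 3126 Hz.
Step 4 — Series Q: Q = ω₀L/R = 1.964e+04·0.0161/335 = 0.944.

(a) f₀ = 3126 Hz  (b) Q = 0.944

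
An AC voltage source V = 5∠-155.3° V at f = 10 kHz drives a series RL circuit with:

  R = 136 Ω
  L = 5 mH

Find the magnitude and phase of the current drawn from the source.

Step 1 — Angular frequency: ω = 2π·f = 2π·1e+04 = 6.283e+04 rad/s.
Step 2 — Component impedances:
  R: Z = R = 136 Ω
  L: Z = jωL = j·6.283e+04·0.005 = 0 + j314.2 Ω
Step 3 — Series combination: Z_total = R + L = 136 + j314.2 Ω = 342.3∠66.6° Ω.
Step 4 — Source phasor: V = 5∠-155.3° V = -4.543 - j2.089 V.
Step 5 — Ohm's law: I = V / Z_total = (-4.543 - j2.089) / (136 + j314.2) = -0.01087 + j0.009753 A.
Step 6 — Convert to polar: |I| = 0.01461 A, ∠I = 138.1°.

I = 0.01461∠138.1° A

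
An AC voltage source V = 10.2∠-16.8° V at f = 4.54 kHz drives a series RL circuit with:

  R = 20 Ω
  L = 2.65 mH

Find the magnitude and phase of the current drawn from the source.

Step 1 — Angular frequency: ω = 2π·f = 2π·4540 = 2.853e+04 rad/s.
Step 2 — Component impedances:
  R: Z = R = 20 Ω
  L: Z = jωL = j·2.853e+04·0.00265 = 0 + j75.59 Ω
Step 3 — Series combination: Z_total = R + L = 20 + j75.59 Ω = 78.19∠75.2° Ω.
Step 4 — Source phasor: V = 10.2∠-16.8° V = 9.765 - j2.948 V.
Step 5 — Ohm's law: I = V / Z_total = (9.765 - j2.948) / (20 + j75.59) = -0.004508 - j0.1304 A.
Step 6 — Convert to polar: |I| = 0.1304 A, ∠I = -92.0°.

I = 0.1304∠-92.0° A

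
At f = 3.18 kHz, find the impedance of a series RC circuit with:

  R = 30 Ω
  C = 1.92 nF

Step 1 — Angular frequency: ω = 2π·f = 2π·3180 = 1.998e+04 rad/s.
Step 2 — Component impedances:
  R: Z = R = 30 Ω
  C: Z = 1/(jωC) = -j/(ω·C) = 0 - j2.607e+04 Ω
Step 3 — Series combination: Z_total = R + C = 30 - j2.607e+04 Ω = 2.607e+04∠-89.9° Ω.

Z = 30 - j2.607e+04 Ω = 2.607e+04∠-89.9° Ω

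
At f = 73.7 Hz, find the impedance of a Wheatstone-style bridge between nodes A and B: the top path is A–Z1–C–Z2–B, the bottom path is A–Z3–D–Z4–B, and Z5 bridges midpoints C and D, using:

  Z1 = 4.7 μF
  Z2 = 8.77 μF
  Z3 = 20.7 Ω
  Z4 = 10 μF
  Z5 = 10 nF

Step 1 — Angular frequency: ω = 2π·f = 2π·73.7 = 463.1 rad/s.
Step 2 — Component impedances:
  Z1: Z = 1/(jωC) = -j/(ω·C) = 0 - j459.5 Ω
  Z2: Z = 1/(jωC) = -j/(ω·C) = 0 - j246.2 Ω
  Z3: Z = R = 20.7 Ω
  Z4: Z = 1/(jωC) = -j/(ω·C) = 0 - j215.9 Ω
  Z5: Z = 1/(jωC) = -j/(ω·C) = 0 - j2.159e+05 Ω
Step 3 — Bridge requires nodal analysis (the Z5 bridge couples midpoints C and D, so the two paths cannot be reduced to a simple series/parallel combination). Setting node B to ground and injecting 1 A at node A, the 3-node admittance system at A, C, D solves to V_A = Z_AB = 12.14 - j165.6 Ω = 166∠-85.8° Ω.

Z = 12.14 - j165.6 Ω = 166∠-85.8° Ω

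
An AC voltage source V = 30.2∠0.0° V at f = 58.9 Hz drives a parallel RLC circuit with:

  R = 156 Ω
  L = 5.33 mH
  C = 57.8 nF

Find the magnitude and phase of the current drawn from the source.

Step 1 — Angular frequency: ω = 2π·f = 2π·58.9 = 370.1 rad/s.
Step 2 — Component impedances:
  R: Z = R = 156 Ω
  L: Z = jωL = j·370.1·0.00533 = 0 + j1.973 Ω
  C: Z = 1/(jωC) = -j/(ω·C) = 0 - j4.675e+04 Ω
Step 3 — Parallel combination: 1/Z_total = 1/R + 1/L + 1/C; Z_total = 0.02494 + j1.972 Ω = 1.972∠89.3° Ω.
Step 4 — Source phasor: V = 30.2∠0.0° V = 30.2 V.
Step 5 — Ohm's law: I = V / Z_total = (30.2) / (0.02494 + j1.972) = 0.1936 - j15.31 A.
Step 6 — Convert to polar: |I| = 15.31 A, ∠I = -89.3°.

I = 15.31∠-89.3° A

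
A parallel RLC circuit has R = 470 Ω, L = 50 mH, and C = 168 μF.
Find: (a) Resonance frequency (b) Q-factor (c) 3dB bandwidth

Step 1 — Resonance: ω₀ = 1/√(LC) = 1/√(0.05·0.000168) = 345 rad/s.
Step 2 — f₀ = ω₀/(2π) = 54.91 Hz.
Step 3 — Parallel Q: Q = R/(ω₀L) = 470/(345·0.05) = 27.24.
Step 4 — Bandwidth: Δω = ω₀/Q = 12.66 rad/s; BW = Δω/(2π) = 2.016 Hz.

(a) f₀ = 54.91 Hz  (b) Q = 27.24  (c) BW = 2.016 Hz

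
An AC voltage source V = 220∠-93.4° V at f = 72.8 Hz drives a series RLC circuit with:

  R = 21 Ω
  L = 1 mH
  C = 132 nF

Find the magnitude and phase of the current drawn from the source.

Step 1 — Angular frequency: ω = 2π·f = 2π·72.8 = 457.4 rad/s.
Step 2 — Component impedances:
  R: Z = R = 21 Ω
  L: Z = jωL = j·457.4·0.001 = 0 + j0.4574 Ω
  C: Z = 1/(jωC) = -j/(ω·C) = 0 - j1.656e+04 Ω
Step 3 — Series combination: Z_total = R + L + C = 21 - j1.656e+04 Ω = 1.656e+04∠-89.9° Ω.
Step 4 — Source phasor: V = 220∠-93.4° V = -13.05 - j219.6 V.
Step 5 — Ohm's law: I = V / Z_total = (-13.05 - j219.6) / (21 - j1.656e+04) = 0.01326 - j0.0008046 A.
Step 6 — Convert to polar: |I| = 0.01328 A, ∠I = -3.5°.

I = 0.01328∠-3.5° A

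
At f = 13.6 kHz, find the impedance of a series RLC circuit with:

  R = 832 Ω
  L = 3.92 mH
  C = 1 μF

Step 1 — Angular frequency: ω = 2π·f = 2π·1.36e+04 = 8.545e+04 rad/s.
Step 2 — Component impedances:
  R: Z = R = 832 Ω
  L: Z = jωL = j·8.545e+04·0.00392 = 0 + j335 Ω
  C: Z = 1/(jωC) = -j/(ω·C) = 0 - j11.7 Ω
Step 3 — Series combination: Z_total = R + L + C = 832 + j323.3 Ω = 892.6∠21.2° Ω.

Z = 832 + j323.3 Ω = 892.6∠21.2° Ω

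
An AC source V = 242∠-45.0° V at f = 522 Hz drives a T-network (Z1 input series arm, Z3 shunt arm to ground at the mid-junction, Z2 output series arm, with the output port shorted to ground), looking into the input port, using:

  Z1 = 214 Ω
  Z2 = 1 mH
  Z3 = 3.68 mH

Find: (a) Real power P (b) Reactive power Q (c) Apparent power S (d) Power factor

Step 1 — Angular frequency: ω = 2π·f = 2π·522 = 3280 rad/s.
Step 2 — Component impedances:
  Z1: Z = R = 214 Ω
  Z2: Z = jωL = j·3280·0.001 = 0 + j3.28 Ω
  Z3: Z = jωL = j·3280·0.00368 = 0 + j12.07 Ω
Step 3 — With the output port shorted to ground, the output series arm Z2 runs from the junction to ground; the shunt arm Z3 also runs from the junction to ground. They appear in parallel: Z3 || Z2 = 0 + j2.579 Ω.
Step 4 — Series with input arm Z1: Z_in = Z1 + (Z3 || Z2) = 214 + j2.579 Ω = 214∠0.7° Ω.
Step 5 — Source phasor: V = 242∠-45.0° V = 171.1 - j171.1 V.
Step 6 — Current: I = V / Z = 0.7899 - j0.8091 A = 1.131∠-45.7° A.
Step 7 — Complex power: S = V·I* = 273.6 + j3.298 VA.
Step 8 — Real power: P = Re(S) = 273.6 W.
Step 9 — Reactive power: Q = Im(S) = 3.298 VAR.
Step 10 — Apparent power: |S| = 273.6 VA.
Step 11 — Power factor: PF = P/|S| = 0.9999 (lagging).

(a) P = 273.6 W  (b) Q = 3.298 VAR  (c) S = 273.6 VA  (d) PF = 0.9999 (lagging)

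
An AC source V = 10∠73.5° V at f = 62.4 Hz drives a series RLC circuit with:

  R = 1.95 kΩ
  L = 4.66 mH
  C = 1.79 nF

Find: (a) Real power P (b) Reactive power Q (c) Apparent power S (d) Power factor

Step 1 — Angular frequency: ω = 2π·f = 2π·62.4 = 392.1 rad/s.
Step 2 — Component impedances:
  R: Z = R = 1950 Ω
  L: Z = jωL = j·392.1·0.00466 = 0 + j1.827 Ω
  C: Z = 1/(jωC) = -j/(ω·C) = 0 - j1.425e+06 Ω
Step 3 — Series combination: Z_total = R + L + C = 1950 - j1.425e+06 Ω = 1.425e+06∠-89.9° Ω.
Step 4 — Source phasor: V = 10∠73.5° V = 2.84 + j9.588 V.
Step 5 — Current: I = V / Z = -6.726e-06 + j2.002e-06 A = 7.018e-06∠163.4° A.
Step 6 — Complex power: S = V·I* = 9.604e-08 - j7.018e-05 VA.
Step 7 — Real power: P = Re(S) = 9.604e-08 W.
Step 8 — Reactive power: Q = Im(S) = -7.018e-05 VAR.
Step 9 — Apparent power: |S| = 7.018e-05 VA.
Step 10 — Power factor: PF = P/|S| = 0.001369 (leading).

(a) P = 9.604e-08 W  (b) Q = -7.018e-05 VAR  (c) S = 7.018e-05 VA  (d) PF = 0.001369 (leading)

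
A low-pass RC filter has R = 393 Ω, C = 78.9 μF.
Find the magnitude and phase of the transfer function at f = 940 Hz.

Step 1 — Angular frequency: ω = 2π·940 = 5906 rad/s.
Step 2 — Transfer function: H(jω) = 1/(1 + jωRC).
Step 3 — Denominator: 1 + jωRC = 1 + j·5906·393·7.89e-05 = 1 + j183.1.
Step 4 — H = 2.981e-05 - j0.00546.
Step 5 — Magnitude: |H| = 0.00546 (-45.3 dB); phase: φ = -89.7°.

|H| = 0.00546 (-45.3 dB), φ = -89.7°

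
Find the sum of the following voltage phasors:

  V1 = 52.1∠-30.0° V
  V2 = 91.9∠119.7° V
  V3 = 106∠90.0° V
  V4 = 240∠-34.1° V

Step 1 — Convert each phasor to rectangular form:
  V1 = 52.1·(cos(-30.0°) + j·sin(-30.0°)) = 45.12 - j26.05 V
  V2 = 91.9·(cos(119.7°) + j·sin(119.7°)) = -45.53 + j79.83 V
  V3 = 106·(cos(90.0°) + j·sin(90.0°)) = 0 + j106 V
  V4 = 240·(cos(-34.1°) + j·sin(-34.1°)) = 198.7 - j134.6 V
Step 2 — Sum components: V_total = 198.3 + j25.22 V.
Step 3 — Convert to polar: |V_total| = 199.9 V, ∠V_total = 7.2°.

V_total = 199.9∠7.2° V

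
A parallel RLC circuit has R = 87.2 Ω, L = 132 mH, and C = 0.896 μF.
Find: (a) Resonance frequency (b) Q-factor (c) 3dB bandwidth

Step 1 — Resonance: ω₀ = 1/√(LC) = 1/√(0.132·8.96e-07) = 2908 rad/s.
Step 2 — f₀ = ω₀/(2π) = 462.8 Hz.
Step 3 — Parallel Q: Q = R/(ω₀L) = 87.2/(2908·0.132) = 0.2272.
Step 4 — Bandwidth: Δω = ω₀/Q = 1.28e+04 rad/s; BW = Δω/(2π) = 2037 Hz.

(a) f₀ = 462.8 Hz  (b) Q = 0.2272  (c) BW = 2037 Hz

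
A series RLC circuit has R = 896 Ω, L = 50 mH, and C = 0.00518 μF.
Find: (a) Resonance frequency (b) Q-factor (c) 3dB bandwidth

Step 1 — Resonance: ω₀ = 1/√(LC) = 1/√(0.05·5.18e-09) = 6.214e+04 rad/s.
Step 2 — f₀ = ω₀/(2π) = 9889 Hz.
Step 3 — Series Q: Q = ω₀L/R = 6.214e+04·0.05/896 = 3.467.
Step 4 — Bandwidth: Δω = ω₀/Q = 1.792e+04 rad/s; BW = Δω/(2π) = 2852 Hz.

(a) f₀ = 9889 Hz  (b) Q = 3.467  (c) BW = 2852 Hz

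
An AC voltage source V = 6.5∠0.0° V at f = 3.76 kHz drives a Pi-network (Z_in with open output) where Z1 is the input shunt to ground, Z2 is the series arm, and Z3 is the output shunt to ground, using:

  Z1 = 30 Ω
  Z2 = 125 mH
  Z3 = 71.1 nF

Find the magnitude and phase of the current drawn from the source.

Step 1 — Angular frequency: ω = 2π·f = 2π·3760 = 2.362e+04 rad/s.
Step 2 — Component impedances:
  Z1: Z = R = 30 Ω
  Z2: Z = jωL = j·2.362e+04·0.125 = 0 + j2953 Ω
  Z3: Z = 1/(jωC) = -j/(ω·C) = 0 - j595.3 Ω
Step 3 — With open output, the series arm Z2 and the output shunt Z3 appear in series to ground: Z2 + Z3 = 0 + j2358 Ω.
Step 4 — Parallel with input shunt Z1: Z_in = Z1 || (Z2 + Z3) = 30 + j0.3817 Ω = 30∠0.7° Ω.
Step 5 — Source phasor: V = 6.5∠0.0° V = 6.5 V.
Step 6 — Ohm's law: I = V / Z_total = (6.5) / (30 + j0.3817) = 0.2167 - j0.002757 A.
Step 7 — Convert to polar: |I| = 0.2167 A, ∠I = -0.7°.

I = 0.2167∠-0.7° A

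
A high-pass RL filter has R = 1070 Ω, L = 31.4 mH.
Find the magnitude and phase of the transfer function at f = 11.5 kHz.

Step 1 — Angular frequency: ω = 2π·1.15e+04 = 7.226e+04 rad/s.
Step 2 — Transfer function: H(jω) = jωL/(R + jωL).
Step 3 — Numerator jωL = j·2269; denominator R + jωL = 1070 + j2269.
Step 4 — H = 0.8181 + j0.3858.
Step 5 — Magnitude: |H| = 0.9045 (-0.9 dB); phase: φ = 25.2°.

|H| = 0.9045 (-0.9 dB), φ = 25.2°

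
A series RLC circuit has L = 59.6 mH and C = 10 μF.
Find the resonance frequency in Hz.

Step 1 — Resonance condition Im(Z)=0 gives ω₀ = 1/√(LC).
Step 2 — ω₀ = 1/√(0.0596·1e-05) = 1295 rad/s.
Step 3 — f₀ = ω₀/(2π) = 206.2 Hz.

f₀ = 206.2 Hz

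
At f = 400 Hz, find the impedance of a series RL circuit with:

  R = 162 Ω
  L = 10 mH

Step 1 — Angular frequency: ω = 2π·f = 2π·400 = 2513 rad/s.
Step 2 — Component impedances:
  R: Z = R = 162 Ω
  L: Z = jωL = j·2513·0.01 = 0 + j25.13 Ω
Step 3 — Series combination: Z_total = R + L = 162 + j25.13 Ω = 163.9∠8.8° Ω.

Z = 162 + j25.13 Ω = 163.9∠8.8° Ω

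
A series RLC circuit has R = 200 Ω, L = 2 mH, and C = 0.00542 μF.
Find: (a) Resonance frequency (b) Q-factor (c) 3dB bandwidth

Step 1 — Resonance condition Im(Z)=0 gives ω₀ = 1/√(LC).
Step 2 — ω₀ = 1/√(0.002·5.42e-09) = 3.037e+05 rad/s.
Step 3 — f₀ = ω₀/(2π) = 4.834e+04 Hz.
Step 4 — Series Q: Q = ω₀L/R = 3.037e+05·0.002/200 = 3.037.
Step 5 — 3dB bandwidth: Δω = ω₀/Q = 1e+05 rad/s; BW = Δω/(2π) = 1.592e+04 Hz.

(a) f₀ = 4.834e+04 Hz  (b) Q = 3.037  (c) BW = 1.592e+04 Hz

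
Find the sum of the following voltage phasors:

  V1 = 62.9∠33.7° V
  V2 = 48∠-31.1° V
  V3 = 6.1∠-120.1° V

Step 1 — Convert each phasor to rectangular form:
  V1 = 62.9·(cos(33.7°) + j·sin(33.7°)) = 52.33 + j34.9 V
  V2 = 48·(cos(-31.1°) + j·sin(-31.1°)) = 41.1 - j24.79 V
  V3 = 6.1·(cos(-120.1°) + j·sin(-120.1°)) = -3.059 - j5.277 V
Step 2 — Sum components: V_total = 90.37 + j4.829 V.
Step 3 — Convert to polar: |V_total| = 90.5 V, ∠V_total = 3.1°.

V_total = 90.5∠3.1° V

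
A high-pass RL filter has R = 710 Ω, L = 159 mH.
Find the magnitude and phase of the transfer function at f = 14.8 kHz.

Step 1 — Angular frequency: ω = 2π·1.48e+04 = 9.299e+04 rad/s.
Step 2 — Transfer function: H(jω) = jωL/(R + jωL).
Step 3 — Numerator jωL = j·1.479e+04; denominator R + jωL = 710 + j1.479e+04.
Step 4 — H = 0.9977 + j0.04791.
Step 5 — Magnitude: |H| = 0.9988 (-0.0 dB); phase: φ = 2.7°.

|H| = 0.9988 (-0.0 dB), φ = 2.7°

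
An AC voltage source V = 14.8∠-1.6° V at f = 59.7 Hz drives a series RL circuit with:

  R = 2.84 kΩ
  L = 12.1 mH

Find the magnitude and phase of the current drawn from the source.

Step 1 — Angular frequency: ω = 2π·f = 2π·59.7 = 375.1 rad/s.
Step 2 — Component impedances:
  R: Z = R = 2840 Ω
  L: Z = jωL = j·375.1·0.0121 = 0 + j4.539 Ω
Step 3 — Series combination: Z_total = R + L = 2840 + j4.539 Ω = 2840∠0.1° Ω.
Step 4 — Source phasor: V = 14.8∠-1.6° V = 14.79 - j0.4132 V.
Step 5 — Ohm's law: I = V / Z_total = (14.79 - j0.4132) / (2840 + j4.539) = 0.005209 - j0.0001538 A.
Step 6 — Convert to polar: |I| = 0.005211 A, ∠I = -1.7°.

I = 0.005211∠-1.7° A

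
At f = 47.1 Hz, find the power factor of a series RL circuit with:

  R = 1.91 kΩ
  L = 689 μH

Step 1 — Angular frequency: ω = 2π·f = 2π·47.1 = 295.9 rad/s.
Step 2 — Component impedances:
  R: Z = R = 1910 Ω
  L: Z = jωL = j·295.9·0.000689 = 0 + j0.2039 Ω
Step 3 — Series combination: Z_total = R + L = 1910 + j0.2039 Ω = 1910∠0.0° Ω.
Step 4 — Power factor: PF = cos(φ) = Re(Z)/|Z| = 1910/1910 = 1.
Step 5 — Type: Im(Z) = 0.2039 ⇒ lagging (phase φ = 0.0°).

PF = 1 (lagging, φ = 0.0°)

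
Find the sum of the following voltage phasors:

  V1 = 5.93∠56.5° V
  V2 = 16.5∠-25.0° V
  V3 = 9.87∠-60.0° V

Step 1 — Convert each phasor to rectangular form:
  V1 = 5.93·(cos(56.5°) + j·sin(56.5°)) = 3.273 + j4.945 V
  V2 = 16.5·(cos(-25.0°) + j·sin(-25.0°)) = 14.95 - j6.973 V
  V3 = 9.87·(cos(-60.0°) + j·sin(-60.0°)) = 4.935 - j8.548 V
Step 2 — Sum components: V_total = 23.16 - j10.58 V.
Step 3 — Convert to polar: |V_total| = 25.46 V, ∠V_total = -24.5°.

V_total = 25.46∠-24.5° V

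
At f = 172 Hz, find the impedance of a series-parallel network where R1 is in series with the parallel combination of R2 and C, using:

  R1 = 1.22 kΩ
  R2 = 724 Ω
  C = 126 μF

Step 1 — Angular frequency: ω = 2π·f = 2π·172 = 1081 rad/s.
Step 2 — Component impedances:
  R1: Z = R = 1220 Ω
  R2: Z = R = 724 Ω
  C: Z = 1/(jωC) = -j/(ω·C) = 0 - j7.344 Ω
Step 3 — Parallel branch: R2 || C = 1/(1/R2 + 1/C) = 0.07448 - j7.343 Ω.
Step 4 — Series with R1: Z_total = R1 + (R2 || C) = 1220 - j7.343 Ω = 1220∠-0.3° Ω.

Z = 1220 - j7.343 Ω = 1220∠-0.3° Ω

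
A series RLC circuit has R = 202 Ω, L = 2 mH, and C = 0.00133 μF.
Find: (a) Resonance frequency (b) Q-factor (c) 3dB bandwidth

Step 1 — Resonance condition Im(Z)=0 gives ω₀ = 1/√(LC).
Step 2 — ω₀ = 1/√(0.002·1.33e-09) = 6.131e+05 rad/s.
Step 3 — f₀ = ω₀/(2π) = 9.758e+04 Hz.
Step 4 — Series Q: Q = ω₀L/R = 6.131e+05·0.002/202 = 6.071.
Step 5 — 3dB bandwidth: Δω = ω₀/Q = 1.01e+05 rad/s; BW = Δω/(2π) = 1.607e+04 Hz.

(a) f₀ = 9.758e+04 Hz  (b) Q = 6.071  (c) BW = 1.607e+04 Hz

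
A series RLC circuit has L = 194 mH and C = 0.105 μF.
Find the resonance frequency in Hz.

Step 1 — Resonance condition Im(Z)=0 gives ω₀ = 1/√(LC).
Step 2 — ω₀ = 1/√(0.194·1.05e-07) = 7007 rad/s.
Step 3 — f₀ = ω₀/(2π) = 1115 Hz.

f₀ = 1115 Hz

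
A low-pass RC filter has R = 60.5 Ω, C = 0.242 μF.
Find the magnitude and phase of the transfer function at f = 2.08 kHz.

Step 1 — Angular frequency: ω = 2π·2080 = 1.307e+04 rad/s.
Step 2 — Transfer function: H(jω) = 1/(1 + jωRC).
Step 3 — Denominator: 1 + jωRC = 1 + j·1.307e+04·60.5·2.42e-07 = 1 + j0.1913.
Step 4 — H = 0.9647 - j0.1846.
Step 5 — Magnitude: |H| = 0.9822 (-0.2 dB); phase: φ = -10.8°.

|H| = 0.9822 (-0.2 dB), φ = -10.8°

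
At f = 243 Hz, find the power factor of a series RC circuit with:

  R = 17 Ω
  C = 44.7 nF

Step 1 — Angular frequency: ω = 2π·f = 2π·243 = 1527 rad/s.
Step 2 — Component impedances:
  R: Z = R = 17 Ω
  C: Z = 1/(jωC) = -j/(ω·C) = 0 - j1.465e+04 Ω
Step 3 — Series combination: Z_total = R + C = 17 - j1.465e+04 Ω = 1.465e+04∠-89.9° Ω.
Step 4 — Power factor: PF = cos(φ) = Re(Z)/|Z| = 17/1.465e+04 = 0.00116.
Step 5 — Type: Im(Z) = -1.465e+04 ⇒ leading (phase φ = -89.9°).

PF = 0.00116 (leading, φ = -89.9°)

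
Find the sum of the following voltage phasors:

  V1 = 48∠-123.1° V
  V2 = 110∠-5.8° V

Step 1 — Convert each phasor to rectangular form:
  V1 = 48·(cos(-123.1°) + j·sin(-123.1°)) = -26.21 - j40.21 V
  V2 = 110·(cos(-5.8°) + j·sin(-5.8°)) = 109.4 - j11.12 V
Step 2 — Sum components: V_total = 83.22 - j51.33 V.
Step 3 — Convert to polar: |V_total| = 97.78 V, ∠V_total = -31.7°.

V_total = 97.78∠-31.7° V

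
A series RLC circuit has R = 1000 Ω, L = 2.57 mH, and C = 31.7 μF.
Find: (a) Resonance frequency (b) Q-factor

Step 1 — Resonance condition Im(Z)=0 gives ω₀ = 1/√(LC).
Step 2 — ω₀ = 1/√(0.00257·3.17e-05) = 3504 rad/s.
Step 3 — f₀ = ω₀/(2π) = 557.6 Hz.
Step 4 — Series Q: Q = ω₀L/R = 3504·0.00257/1000 = 0.009004.

(a) f₀ = 557.6 Hz  (b) Q = 0.009004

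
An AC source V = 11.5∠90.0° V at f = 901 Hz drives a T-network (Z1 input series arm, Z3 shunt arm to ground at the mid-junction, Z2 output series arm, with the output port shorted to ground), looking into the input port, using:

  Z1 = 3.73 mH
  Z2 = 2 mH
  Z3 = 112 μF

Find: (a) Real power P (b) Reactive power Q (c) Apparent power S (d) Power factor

Step 1 — Angular frequency: ω = 2π·f = 2π·901 = 5661 rad/s.
Step 2 — Component impedances:
  Z1: Z = jωL = j·5661·0.00373 = 0 + j21.12 Ω
  Z2: Z = jωL = j·5661·0.002 = 0 + j11.32 Ω
  Z3: Z = 1/(jωC) = -j/(ω·C) = 0 - j1.577 Ω
Step 3 — With the output port shorted to ground, the output series arm Z2 runs from the junction to ground; the shunt arm Z3 also runs from the junction to ground. They appear in parallel: Z3 || Z2 = 0 - j1.832 Ω.
Step 4 — Series with input arm Z1: Z_in = Z1 + (Z3 || Z2) = 0 + j19.28 Ω = 19.28∠90.0° Ω.
Step 5 — Source phasor: V = 11.5∠90.0° V = 0 + j11.5 V.
Step 6 — Current: I = V / Z = 0.5964 A = 0.5964∠-0.0° A.
Step 7 — Complex power: S = V·I* = 0 + j6.858 VA.
Step 8 — Real power: P = Re(S) = 0 W.
Step 9 — Reactive power: Q = Im(S) = 6.858 VAR.
Step 10 — Apparent power: |S| = 6.858 VA.
Step 11 — Power factor: PF = P/|S| = 0 (lagging).

(a) P = 0 W  (b) Q = 6.858 VAR  (c) S = 6.858 VA  (d) PF = 0 (lagging)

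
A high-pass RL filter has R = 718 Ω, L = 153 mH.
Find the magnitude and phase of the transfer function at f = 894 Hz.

Step 1 — Angular frequency: ω = 2π·894 = 5617 rad/s.
Step 2 — Transfer function: H(jω) = jωL/(R + jωL).
Step 3 — Numerator jωL = j·859.4; denominator R + jωL = 718 + j859.4.
Step 4 — H = 0.5889 + j0.492.
Step 5 — Magnitude: |H| = 0.7674 (-2.3 dB); phase: φ = 39.9°.

|H| = 0.7674 (-2.3 dB), φ = 39.9°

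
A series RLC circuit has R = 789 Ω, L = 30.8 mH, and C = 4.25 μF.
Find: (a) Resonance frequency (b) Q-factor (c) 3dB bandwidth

Step 1 — Resonance: ω₀ = 1/√(LC) = 1/√(0.0308·4.25e-06) = 2764 rad/s.
Step 2 — f₀ = ω₀/(2π) = 439.9 Hz.
Step 3 — Series Q: Q = ω₀L/R = 2764·0.0308/789 = 0.1079.
Step 4 — Bandwidth: Δω = ω₀/Q = 2.562e+04 rad/s; BW = Δω/(2π) = 4077 Hz.

(a) f₀ = 439.9 Hz  (b) Q = 0.1079  (c) BW = 4077 Hz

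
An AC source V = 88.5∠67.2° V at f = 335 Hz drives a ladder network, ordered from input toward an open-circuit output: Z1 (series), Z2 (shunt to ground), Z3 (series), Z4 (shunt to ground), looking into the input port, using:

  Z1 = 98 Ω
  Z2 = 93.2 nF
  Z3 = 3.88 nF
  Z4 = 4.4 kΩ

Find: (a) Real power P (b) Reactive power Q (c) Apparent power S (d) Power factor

Step 1 — Angular frequency: ω = 2π·f = 2π·335 = 2105 rad/s.
Step 2 — Component impedances:
  Z1: Z = R = 98 Ω
  Z2: Z = 1/(jωC) = -j/(ω·C) = 0 - j5098 Ω
  Z3: Z = 1/(jωC) = -j/(ω·C) = 0 - j1.224e+05 Ω
  Z4: Z = R = 4400 Ω
Step 3 — Ladder network (open output): work backward from the far end, alternating series and parallel combinations. Z_in = 105 - j4894 Ω = 4895∠-88.8° Ω.
Step 4 — Source phasor: V = 88.5∠67.2° V = 34.3 + j81.58 V.
Step 5 — Current: I = V / Z = -0.01651 + j0.007362 A = 0.01808∠156.0° A.
Step 6 — Complex power: S = V·I* = 0.03433 - j1.6 VA.
Step 7 — Real power: P = Re(S) = 0.03433 W.
Step 8 — Reactive power: Q = Im(S) = -1.6 VAR.
Step 9 — Apparent power: |S| = 1.6 VA.
Step 10 — Power factor: PF = P/|S| = 0.02145 (leading).

(a) P = 0.03433 W  (b) Q = -1.6 VAR  (c) S = 1.6 VA  (d) PF = 0.02145 (leading)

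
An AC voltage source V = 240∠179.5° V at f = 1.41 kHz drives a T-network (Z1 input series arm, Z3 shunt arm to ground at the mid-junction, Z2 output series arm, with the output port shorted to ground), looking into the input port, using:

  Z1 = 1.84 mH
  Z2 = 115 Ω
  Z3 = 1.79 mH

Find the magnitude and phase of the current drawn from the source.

Step 1 — Angular frequency: ω = 2π·f = 2π·1410 = 8859 rad/s.
Step 2 — Component impedances:
  Z1: Z = jωL = j·8859·0.00184 = 0 + j16.3 Ω
  Z2: Z = R = 115 Ω
  Z3: Z = jωL = j·8859·0.00179 = 0 + j15.86 Ω
Step 3 — With the output port shorted to ground, the output series arm Z2 runs from the junction to ground; the shunt arm Z3 also runs from the junction to ground. They appear in parallel: Z3 || Z2 = 2.146 + j15.56 Ω.
Step 4 — Series with input arm Z1: Z_in = Z1 + (Z3 || Z2) = 2.146 + j31.86 Ω = 31.94∠86.1° Ω.
Step 5 — Source phasor: V = 240∠179.5° V = -240 + j2.094 V.
Step 6 — Ohm's law: I = V / Z_total = (-240 + j2.094) / (2.146 + j31.86) = -0.4395 + j7.502 A.
Step 7 — Convert to polar: |I| = 7.515 A, ∠I = 93.4°.

I = 7.515∠93.4° A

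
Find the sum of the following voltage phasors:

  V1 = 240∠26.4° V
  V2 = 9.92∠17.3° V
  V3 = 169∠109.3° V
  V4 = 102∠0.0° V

Step 1 — Convert each phasor to rectangular form:
  V1 = 240·(cos(26.4°) + j·sin(26.4°)) = 215 + j106.7 V
  V2 = 9.92·(cos(17.3°) + j·sin(17.3°)) = 9.471 + j2.95 V
  V3 = 169·(cos(109.3°) + j·sin(109.3°)) = -55.86 + j159.5 V
  V4 = 102·(cos(0.0°) + j·sin(0.0°)) = 102 V
Step 2 — Sum components: V_total = 270.6 + j269.2 V.
Step 3 — Convert to polar: |V_total| = 381.7 V, ∠V_total = 44.8°.

V_total = 381.7∠44.8° V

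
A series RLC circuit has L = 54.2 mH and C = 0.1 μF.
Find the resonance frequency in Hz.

Step 1 — Resonance condition Im(Z)=0 gives ω₀ = 1/√(LC).
Step 2 — ω₀ = 1/√(0.0542·1e-07) = 1.358e+04 rad/s.
Step 3 — f₀ = ω₀/(2π) = 2162 Hz.

f₀ = 2162 Hz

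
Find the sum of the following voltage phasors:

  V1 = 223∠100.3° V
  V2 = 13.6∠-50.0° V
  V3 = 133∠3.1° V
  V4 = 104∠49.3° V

Step 1 — Convert each phasor to rectangular form:
  V1 = 223·(cos(100.3°) + j·sin(100.3°)) = -39.87 + j219.4 V
  V2 = 13.6·(cos(-50.0°) + j·sin(-50.0°)) = 8.742 - j10.42 V
  V3 = 133·(cos(3.1°) + j·sin(3.1°)) = 132.8 + j7.192 V
  V4 = 104·(cos(49.3°) + j·sin(49.3°)) = 67.82 + j78.85 V
Step 2 — Sum components: V_total = 169.5 + j295 V.
Step 3 — Convert to polar: |V_total| = 340.2 V, ∠V_total = 60.1°.

V_total = 340.2∠60.1° V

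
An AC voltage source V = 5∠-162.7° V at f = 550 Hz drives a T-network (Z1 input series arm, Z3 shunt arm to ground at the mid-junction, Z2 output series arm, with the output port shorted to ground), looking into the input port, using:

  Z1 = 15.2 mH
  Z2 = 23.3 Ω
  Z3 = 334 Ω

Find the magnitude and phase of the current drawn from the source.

Step 1 — Angular frequency: ω = 2π·f = 2π·550 = 3456 rad/s.
Step 2 — Component impedances:
  Z1: Z = jωL = j·3456·0.0152 = 0 + j52.53 Ω
  Z2: Z = R = 23.3 Ω
  Z3: Z = R = 334 Ω
Step 3 — With the output port shorted to ground, the output series arm Z2 runs from the junction to ground; the shunt arm Z3 also runs from the junction to ground. They appear in parallel: Z3 || Z2 = 21.78 Ω.
Step 4 — Series with input arm Z1: Z_in = Z1 + (Z3 || Z2) = 21.78 + j52.53 Ω = 56.86∠67.5° Ω.
Step 5 — Source phasor: V = 5∠-162.7° V = -4.774 - j1.487 V.
Step 6 — Ohm's law: I = V / Z_total = (-4.774 - j1.487) / (21.78 + j52.53) = -0.05631 + j0.06753 A.
Step 7 — Convert to polar: |I| = 0.08793 A, ∠I = 129.8°.

I = 0.08793∠129.8° A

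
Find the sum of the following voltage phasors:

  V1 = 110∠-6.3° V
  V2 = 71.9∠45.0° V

Step 1 — Convert each phasor to rectangular form:
  V1 = 110·(cos(-6.3°) + j·sin(-6.3°)) = 109.3 - j12.07 V
  V2 = 71.9·(cos(45.0°) + j·sin(45.0°)) = 50.84 + j50.84 V
Step 2 — Sum components: V_total = 160.2 + j38.77 V.
Step 3 — Convert to polar: |V_total| = 164.8 V, ∠V_total = 13.6°.

V_total = 164.8∠13.6° V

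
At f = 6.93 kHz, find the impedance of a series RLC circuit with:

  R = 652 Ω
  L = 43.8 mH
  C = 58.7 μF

Step 1 — Angular frequency: ω = 2π·f = 2π·6930 = 4.354e+04 rad/s.
Step 2 — Component impedances:
  R: Z = R = 652 Ω
  L: Z = jωL = j·4.354e+04·0.0438 = 0 + j1907 Ω
  C: Z = 1/(jωC) = -j/(ω·C) = 0 - j0.3912 Ω
Step 3 — Series combination: Z_total = R + L + C = 652 + j1907 Ω = 2015∠71.1° Ω.

Z = 652 + j1907 Ω = 2015∠71.1° Ω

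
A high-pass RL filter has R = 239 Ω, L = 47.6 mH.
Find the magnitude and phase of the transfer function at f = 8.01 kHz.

Step 1 — Angular frequency: ω = 2π·8010 = 5.033e+04 rad/s.
Step 2 — Transfer function: H(jω) = jωL/(R + jωL).
Step 3 — Numerator jωL = j·2396; denominator R + jωL = 239 + j2396.
Step 4 — H = 0.9901 + j0.09878.
Step 5 — Magnitude: |H| = 0.9951 (-0.0 dB); phase: φ = 5.7°.

|H| = 0.9951 (-0.0 dB), φ = 5.7°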